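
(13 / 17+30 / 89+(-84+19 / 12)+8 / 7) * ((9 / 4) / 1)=-30567669 / 169456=-180.39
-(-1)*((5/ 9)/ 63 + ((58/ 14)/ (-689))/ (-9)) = 3706/ 390663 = 0.01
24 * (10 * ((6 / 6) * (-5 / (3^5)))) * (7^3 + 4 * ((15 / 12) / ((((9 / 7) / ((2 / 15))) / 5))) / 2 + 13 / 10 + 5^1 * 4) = -3948440 / 2187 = -1805.41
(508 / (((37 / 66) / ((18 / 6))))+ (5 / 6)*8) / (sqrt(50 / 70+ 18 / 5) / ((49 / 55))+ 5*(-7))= -8896970327 / 113759571-40760797*sqrt(5285) / 568797855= -83.42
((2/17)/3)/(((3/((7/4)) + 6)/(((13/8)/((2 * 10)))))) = 91/220320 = 0.00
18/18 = 1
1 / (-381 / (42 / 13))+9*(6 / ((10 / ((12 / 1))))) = 534854 / 8255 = 64.79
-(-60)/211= 60/211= 0.28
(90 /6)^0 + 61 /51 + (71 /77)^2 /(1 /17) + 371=117217204 /302379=387.65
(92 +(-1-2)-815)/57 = -242/19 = -12.74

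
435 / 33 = 145 / 11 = 13.18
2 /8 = 1 /4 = 0.25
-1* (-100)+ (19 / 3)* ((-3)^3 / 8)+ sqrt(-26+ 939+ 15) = 4* sqrt(58)+ 629 / 8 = 109.09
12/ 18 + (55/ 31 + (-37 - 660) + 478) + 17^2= 6737/ 93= 72.44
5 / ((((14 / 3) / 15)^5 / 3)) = 2767921875 / 537824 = 5146.52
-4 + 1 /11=-43 /11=-3.91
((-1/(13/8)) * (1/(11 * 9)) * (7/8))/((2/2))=-7/1287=-0.01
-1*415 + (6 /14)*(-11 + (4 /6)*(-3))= -2944 /7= -420.57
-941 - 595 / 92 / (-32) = -2769709 / 2944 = -940.80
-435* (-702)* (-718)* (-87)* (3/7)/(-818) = -28612863630/2863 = -9994014.54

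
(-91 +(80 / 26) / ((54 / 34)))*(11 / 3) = -343871 / 1053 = -326.56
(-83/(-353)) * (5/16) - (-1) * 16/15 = 96593/84720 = 1.14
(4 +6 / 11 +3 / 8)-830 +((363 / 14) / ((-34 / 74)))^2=2940431015 / 1246168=2359.58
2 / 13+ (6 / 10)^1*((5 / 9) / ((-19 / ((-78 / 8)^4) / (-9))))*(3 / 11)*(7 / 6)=631783409 / 1391104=454.16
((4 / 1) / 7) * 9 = 36 / 7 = 5.14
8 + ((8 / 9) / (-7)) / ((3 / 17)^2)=2224 / 567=3.92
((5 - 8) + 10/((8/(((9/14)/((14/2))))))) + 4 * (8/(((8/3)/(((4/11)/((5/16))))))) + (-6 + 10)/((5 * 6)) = 725177/64680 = 11.21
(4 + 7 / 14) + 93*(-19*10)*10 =-353391 / 2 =-176695.50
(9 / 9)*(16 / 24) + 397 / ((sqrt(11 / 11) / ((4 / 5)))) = 4774 / 15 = 318.27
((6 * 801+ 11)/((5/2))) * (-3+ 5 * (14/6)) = 250484/15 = 16698.93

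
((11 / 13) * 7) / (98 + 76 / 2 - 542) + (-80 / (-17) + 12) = 213949 / 12818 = 16.69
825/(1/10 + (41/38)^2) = 5956500/9127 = 652.62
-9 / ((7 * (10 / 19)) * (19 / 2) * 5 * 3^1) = -3 / 175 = -0.02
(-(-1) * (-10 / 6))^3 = -125 / 27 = -4.63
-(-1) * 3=3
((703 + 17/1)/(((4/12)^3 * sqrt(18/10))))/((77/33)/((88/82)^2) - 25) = -37635840 * sqrt(5)/133433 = -630.70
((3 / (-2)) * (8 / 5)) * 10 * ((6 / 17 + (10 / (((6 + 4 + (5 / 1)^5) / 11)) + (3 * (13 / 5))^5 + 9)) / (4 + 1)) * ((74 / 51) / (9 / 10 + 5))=-34092.98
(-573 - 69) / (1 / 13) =-8346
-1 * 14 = -14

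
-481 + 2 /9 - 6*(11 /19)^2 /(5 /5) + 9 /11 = -17225150 /35739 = -481.97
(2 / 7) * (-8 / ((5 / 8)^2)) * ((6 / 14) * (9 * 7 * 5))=-27648 / 35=-789.94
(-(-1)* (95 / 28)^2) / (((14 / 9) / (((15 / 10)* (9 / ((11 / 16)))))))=145.31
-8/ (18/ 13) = -52/ 9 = -5.78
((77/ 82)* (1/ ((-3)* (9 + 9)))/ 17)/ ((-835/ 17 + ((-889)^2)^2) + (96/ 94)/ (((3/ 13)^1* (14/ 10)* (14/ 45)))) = -177331/ 108282310834607902008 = -0.00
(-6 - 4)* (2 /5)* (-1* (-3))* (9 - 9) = 0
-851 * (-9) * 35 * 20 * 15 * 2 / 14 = 11488500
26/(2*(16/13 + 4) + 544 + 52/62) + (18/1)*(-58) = -116811053/111893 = -1043.95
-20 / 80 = -1 / 4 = -0.25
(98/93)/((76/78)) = 637/589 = 1.08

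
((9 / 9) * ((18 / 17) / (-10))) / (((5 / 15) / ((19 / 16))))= -513 / 1360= -0.38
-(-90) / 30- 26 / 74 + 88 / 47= 7862 / 1739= 4.52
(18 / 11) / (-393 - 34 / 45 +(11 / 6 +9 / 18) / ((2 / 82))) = -405 / 73777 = -0.01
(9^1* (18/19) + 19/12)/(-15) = -461/684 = -0.67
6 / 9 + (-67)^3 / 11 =-902267 / 33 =-27341.42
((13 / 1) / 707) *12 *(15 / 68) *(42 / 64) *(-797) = -1398735 / 54944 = -25.46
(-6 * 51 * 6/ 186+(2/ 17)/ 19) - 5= -148841/ 10013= -14.86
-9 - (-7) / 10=-83 / 10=-8.30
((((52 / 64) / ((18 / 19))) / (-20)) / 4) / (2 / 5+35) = -0.00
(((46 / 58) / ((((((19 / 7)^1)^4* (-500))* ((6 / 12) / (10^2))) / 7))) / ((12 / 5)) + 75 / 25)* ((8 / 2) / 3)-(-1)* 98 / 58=192753563 / 34013781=5.67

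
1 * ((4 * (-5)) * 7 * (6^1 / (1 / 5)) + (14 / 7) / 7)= -29398 / 7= -4199.71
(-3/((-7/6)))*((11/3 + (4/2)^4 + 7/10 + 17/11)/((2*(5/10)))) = 3099/55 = 56.35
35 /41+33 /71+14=44592 /2911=15.32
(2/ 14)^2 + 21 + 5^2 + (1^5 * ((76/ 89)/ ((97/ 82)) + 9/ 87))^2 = 46.70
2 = 2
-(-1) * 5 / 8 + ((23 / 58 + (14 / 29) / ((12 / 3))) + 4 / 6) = 1259 / 696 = 1.81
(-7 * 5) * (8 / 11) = -280 / 11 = -25.45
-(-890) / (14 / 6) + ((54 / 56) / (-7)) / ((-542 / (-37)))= 40518921 / 106232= 381.42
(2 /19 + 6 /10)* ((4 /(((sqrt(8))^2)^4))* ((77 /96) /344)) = 5159 /3212574720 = 0.00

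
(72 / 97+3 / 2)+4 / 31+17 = 116499 / 6014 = 19.37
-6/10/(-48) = 1/80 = 0.01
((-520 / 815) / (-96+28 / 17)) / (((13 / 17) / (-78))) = -45084 / 65363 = -0.69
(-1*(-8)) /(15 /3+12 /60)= 20 /13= 1.54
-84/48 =-7/4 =-1.75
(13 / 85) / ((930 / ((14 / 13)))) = 7 / 39525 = 0.00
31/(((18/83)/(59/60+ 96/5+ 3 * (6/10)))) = 3393787/1080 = 3142.40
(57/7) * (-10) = -570/7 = -81.43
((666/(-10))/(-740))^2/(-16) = -81/160000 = -0.00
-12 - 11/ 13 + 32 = 249/ 13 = 19.15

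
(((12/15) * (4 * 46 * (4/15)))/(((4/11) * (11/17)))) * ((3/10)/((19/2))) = 12512/2375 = 5.27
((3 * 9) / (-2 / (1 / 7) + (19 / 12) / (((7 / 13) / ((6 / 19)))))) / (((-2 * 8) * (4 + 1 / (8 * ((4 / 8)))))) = 63 / 2074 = 0.03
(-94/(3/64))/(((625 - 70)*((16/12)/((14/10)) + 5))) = -42112/69375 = -0.61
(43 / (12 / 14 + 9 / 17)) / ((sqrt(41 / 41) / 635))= 649859 / 33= 19692.70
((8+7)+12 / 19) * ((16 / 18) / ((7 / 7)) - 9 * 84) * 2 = -23607.16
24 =24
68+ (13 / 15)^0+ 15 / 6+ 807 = 1757 / 2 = 878.50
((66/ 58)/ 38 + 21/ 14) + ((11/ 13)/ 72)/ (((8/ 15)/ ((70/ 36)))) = 38934979/ 24755328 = 1.57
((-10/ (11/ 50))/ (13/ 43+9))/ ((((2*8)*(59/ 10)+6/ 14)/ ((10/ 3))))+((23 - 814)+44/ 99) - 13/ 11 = -520412591/ 657162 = -791.91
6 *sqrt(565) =142.62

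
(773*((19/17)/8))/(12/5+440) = 73435/300832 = 0.24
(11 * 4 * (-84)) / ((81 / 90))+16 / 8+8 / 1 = -12290 / 3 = -4096.67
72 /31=2.32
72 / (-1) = -72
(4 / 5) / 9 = 4 / 45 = 0.09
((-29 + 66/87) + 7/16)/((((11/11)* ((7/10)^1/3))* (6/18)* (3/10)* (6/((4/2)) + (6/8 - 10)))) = 5529/29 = 190.66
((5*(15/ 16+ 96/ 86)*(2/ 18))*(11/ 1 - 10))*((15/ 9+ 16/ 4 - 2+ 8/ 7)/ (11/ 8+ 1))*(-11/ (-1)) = 872135/ 34314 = 25.42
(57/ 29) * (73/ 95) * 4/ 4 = 219/ 145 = 1.51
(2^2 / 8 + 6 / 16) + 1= 1.88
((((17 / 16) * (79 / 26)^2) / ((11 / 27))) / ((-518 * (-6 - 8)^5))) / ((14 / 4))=2864619 / 116010512730112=0.00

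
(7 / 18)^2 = 49 / 324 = 0.15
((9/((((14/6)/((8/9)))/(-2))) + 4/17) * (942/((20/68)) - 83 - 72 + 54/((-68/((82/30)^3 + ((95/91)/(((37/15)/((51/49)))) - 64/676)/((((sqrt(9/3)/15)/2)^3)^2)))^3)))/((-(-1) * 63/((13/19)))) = 60827492232905626273858456723633902011421125847331063/6049781982155488784398500773953125000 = 10054493271381207.49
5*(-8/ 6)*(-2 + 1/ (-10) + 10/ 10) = 22/ 3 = 7.33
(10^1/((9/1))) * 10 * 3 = 100/3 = 33.33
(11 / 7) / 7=11 / 49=0.22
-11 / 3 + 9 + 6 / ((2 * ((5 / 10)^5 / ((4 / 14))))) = 688 / 21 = 32.76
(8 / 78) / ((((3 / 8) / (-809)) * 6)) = -12944 / 351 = -36.88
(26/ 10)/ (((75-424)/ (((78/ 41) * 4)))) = -0.06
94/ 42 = 47/ 21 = 2.24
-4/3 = -1.33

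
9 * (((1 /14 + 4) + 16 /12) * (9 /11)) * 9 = 55161 /154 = 358.19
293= 293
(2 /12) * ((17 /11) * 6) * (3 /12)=17 /44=0.39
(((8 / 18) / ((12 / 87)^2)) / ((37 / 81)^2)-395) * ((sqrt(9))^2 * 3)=-41848137 / 5476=-7642.10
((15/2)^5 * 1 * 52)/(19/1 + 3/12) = 9871875/154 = 64103.08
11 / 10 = 1.10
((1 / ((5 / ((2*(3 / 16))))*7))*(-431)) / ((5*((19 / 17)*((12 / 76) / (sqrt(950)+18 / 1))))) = -7327*sqrt(38) / 280 - 65943 / 700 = -255.51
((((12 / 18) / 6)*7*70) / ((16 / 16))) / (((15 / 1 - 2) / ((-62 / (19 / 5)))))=-151900 / 2223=-68.33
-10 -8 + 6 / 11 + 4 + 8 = -60 / 11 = -5.45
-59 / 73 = -0.81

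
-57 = -57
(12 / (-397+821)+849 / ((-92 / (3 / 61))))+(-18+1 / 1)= -5182985 / 297436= -17.43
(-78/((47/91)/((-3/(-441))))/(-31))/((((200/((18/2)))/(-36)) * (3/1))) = -4563/254975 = -0.02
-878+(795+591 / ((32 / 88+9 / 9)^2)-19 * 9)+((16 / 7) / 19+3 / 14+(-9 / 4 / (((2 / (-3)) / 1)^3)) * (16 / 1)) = 185.66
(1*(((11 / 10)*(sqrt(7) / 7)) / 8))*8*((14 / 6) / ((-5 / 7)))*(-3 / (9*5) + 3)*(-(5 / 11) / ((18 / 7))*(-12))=-2156*sqrt(7) / 675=-8.45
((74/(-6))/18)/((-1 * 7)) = 37/378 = 0.10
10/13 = 0.77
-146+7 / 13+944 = 10381 / 13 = 798.54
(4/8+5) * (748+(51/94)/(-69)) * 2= 17788749/2162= 8227.91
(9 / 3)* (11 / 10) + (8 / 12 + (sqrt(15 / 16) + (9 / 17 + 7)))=sqrt(15) / 4 + 5863 / 510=12.46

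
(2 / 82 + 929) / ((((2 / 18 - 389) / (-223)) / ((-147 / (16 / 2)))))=-9788.90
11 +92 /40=133 /10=13.30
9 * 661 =5949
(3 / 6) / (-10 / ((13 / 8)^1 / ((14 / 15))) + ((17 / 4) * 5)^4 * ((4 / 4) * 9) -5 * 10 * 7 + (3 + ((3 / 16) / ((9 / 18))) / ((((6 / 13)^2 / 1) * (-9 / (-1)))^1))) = 44928 / 164870095823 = 0.00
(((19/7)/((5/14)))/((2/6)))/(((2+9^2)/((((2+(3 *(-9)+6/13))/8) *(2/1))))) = -18183/10790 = -1.69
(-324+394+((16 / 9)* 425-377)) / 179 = 4037 / 1611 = 2.51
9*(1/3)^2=1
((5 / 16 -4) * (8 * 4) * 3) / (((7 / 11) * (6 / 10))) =-927.14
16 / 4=4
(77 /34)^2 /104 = 5929 /120224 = 0.05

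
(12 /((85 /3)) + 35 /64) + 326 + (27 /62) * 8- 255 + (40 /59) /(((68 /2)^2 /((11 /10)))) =12762891947 /169145920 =75.45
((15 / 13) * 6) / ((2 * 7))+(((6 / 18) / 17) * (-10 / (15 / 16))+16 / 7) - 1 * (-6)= 119335 / 13923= 8.57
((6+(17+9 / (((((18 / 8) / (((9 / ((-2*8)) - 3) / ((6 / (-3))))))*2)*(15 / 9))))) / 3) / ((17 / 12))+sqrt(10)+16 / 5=sqrt(10)+3099 / 340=12.28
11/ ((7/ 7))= 11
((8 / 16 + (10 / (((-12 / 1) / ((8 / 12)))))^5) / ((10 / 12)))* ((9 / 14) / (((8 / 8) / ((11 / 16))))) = 580789 / 2449440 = 0.24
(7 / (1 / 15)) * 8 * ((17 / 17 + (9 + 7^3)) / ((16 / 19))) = 704235 / 2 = 352117.50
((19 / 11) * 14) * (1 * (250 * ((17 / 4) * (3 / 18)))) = 282625 / 66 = 4282.20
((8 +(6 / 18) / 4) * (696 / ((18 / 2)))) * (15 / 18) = 14065 / 27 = 520.93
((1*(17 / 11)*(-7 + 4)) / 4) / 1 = -51 / 44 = -1.16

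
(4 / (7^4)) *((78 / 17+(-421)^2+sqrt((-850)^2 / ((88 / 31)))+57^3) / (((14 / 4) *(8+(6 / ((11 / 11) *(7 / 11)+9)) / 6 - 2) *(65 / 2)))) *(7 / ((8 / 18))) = 162180 *sqrt(682) / 222142921+479839104 / 35031815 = 13.72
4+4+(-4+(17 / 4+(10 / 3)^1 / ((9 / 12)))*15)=1613 / 12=134.42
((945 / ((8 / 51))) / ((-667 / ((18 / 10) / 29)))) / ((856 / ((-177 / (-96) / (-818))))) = 0.00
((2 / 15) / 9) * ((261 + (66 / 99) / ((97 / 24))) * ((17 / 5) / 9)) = 861322 / 589275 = 1.46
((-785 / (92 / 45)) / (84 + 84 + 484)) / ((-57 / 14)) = 82425 / 569848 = 0.14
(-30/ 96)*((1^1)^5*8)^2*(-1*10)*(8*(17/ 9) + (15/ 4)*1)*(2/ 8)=16975/ 18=943.06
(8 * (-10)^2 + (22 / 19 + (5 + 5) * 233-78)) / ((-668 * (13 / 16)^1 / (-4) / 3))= 2784480 / 41249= 67.50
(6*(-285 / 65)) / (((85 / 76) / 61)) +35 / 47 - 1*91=-79206474 / 51935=-1525.11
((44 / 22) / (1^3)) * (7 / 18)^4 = 2401 / 52488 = 0.05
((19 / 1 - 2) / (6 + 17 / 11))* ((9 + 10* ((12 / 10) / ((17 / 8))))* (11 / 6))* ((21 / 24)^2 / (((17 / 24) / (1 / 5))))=17787 / 1360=13.08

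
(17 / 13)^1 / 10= 17 / 130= 0.13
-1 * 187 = -187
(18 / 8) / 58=9 / 232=0.04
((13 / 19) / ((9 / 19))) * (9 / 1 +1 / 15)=1768 / 135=13.10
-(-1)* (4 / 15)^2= 16 / 225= 0.07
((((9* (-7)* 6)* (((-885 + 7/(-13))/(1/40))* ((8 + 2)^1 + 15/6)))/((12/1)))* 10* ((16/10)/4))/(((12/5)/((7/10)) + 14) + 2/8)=451270400/143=3155737.06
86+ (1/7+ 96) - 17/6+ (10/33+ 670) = 392521/462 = 849.61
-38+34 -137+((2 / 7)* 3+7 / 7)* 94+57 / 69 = 5538 / 161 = 34.40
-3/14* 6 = -9/7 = -1.29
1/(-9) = -1/9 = -0.11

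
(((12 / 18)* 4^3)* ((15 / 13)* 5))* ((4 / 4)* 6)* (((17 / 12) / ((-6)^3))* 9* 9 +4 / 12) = -3800 / 13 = -292.31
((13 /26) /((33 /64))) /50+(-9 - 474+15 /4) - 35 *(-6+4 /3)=-347487 /1100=-315.90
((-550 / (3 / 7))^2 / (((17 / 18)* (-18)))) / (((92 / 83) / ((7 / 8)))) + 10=-2152686605 / 28152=-76466.56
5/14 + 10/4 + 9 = 11.86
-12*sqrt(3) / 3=-4*sqrt(3)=-6.93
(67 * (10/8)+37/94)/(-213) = -5273/13348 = -0.40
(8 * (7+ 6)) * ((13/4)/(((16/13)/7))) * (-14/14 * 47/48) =-722813/384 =-1882.33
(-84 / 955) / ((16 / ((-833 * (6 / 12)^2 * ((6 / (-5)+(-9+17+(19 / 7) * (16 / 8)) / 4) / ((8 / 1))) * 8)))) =377349 / 152800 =2.47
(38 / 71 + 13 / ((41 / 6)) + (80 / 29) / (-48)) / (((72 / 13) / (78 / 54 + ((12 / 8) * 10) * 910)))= 5866.77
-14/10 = -7/5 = -1.40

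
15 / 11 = 1.36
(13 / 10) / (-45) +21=20.97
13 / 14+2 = 41 / 14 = 2.93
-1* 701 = -701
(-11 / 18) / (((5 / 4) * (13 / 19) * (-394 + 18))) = 209 / 109980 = 0.00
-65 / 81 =-0.80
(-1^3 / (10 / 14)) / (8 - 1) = -1 / 5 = -0.20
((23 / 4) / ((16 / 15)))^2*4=119025 / 1024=116.24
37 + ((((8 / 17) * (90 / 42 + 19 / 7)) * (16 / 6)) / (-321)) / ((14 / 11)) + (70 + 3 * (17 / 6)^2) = 24738901 / 188748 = 131.07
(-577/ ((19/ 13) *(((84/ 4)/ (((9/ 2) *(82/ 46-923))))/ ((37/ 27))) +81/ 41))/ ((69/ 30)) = -1205493060980/ 9467353449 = -127.33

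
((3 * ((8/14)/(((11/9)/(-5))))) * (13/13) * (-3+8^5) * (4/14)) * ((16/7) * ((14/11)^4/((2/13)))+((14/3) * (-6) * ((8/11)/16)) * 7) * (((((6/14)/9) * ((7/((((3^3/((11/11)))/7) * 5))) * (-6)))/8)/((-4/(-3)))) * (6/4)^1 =9274428135/322102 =28793.45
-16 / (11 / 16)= -23.27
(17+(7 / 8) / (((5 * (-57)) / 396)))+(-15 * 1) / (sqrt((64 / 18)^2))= 35159 / 3040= 11.57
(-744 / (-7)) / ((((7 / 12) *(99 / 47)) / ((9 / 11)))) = 419616 / 5929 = 70.77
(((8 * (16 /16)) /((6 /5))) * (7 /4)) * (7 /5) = 49 /3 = 16.33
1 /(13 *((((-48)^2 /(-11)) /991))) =-10901 /29952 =-0.36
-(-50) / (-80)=-5 / 8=-0.62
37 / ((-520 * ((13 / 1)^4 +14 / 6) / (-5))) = 111 / 8911760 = 0.00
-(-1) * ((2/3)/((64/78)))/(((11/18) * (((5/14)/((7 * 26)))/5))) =74529/22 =3387.68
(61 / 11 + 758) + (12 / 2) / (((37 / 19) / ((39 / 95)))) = 1556389 / 2035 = 764.81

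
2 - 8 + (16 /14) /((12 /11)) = -4.95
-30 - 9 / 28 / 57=-15963 / 532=-30.01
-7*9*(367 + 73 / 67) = -1553706 / 67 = -23189.64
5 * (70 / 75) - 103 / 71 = 685 / 213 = 3.22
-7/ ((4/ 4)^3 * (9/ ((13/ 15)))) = -91/ 135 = -0.67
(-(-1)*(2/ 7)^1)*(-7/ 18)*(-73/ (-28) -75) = 2027/ 252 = 8.04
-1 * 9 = -9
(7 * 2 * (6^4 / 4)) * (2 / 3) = 3024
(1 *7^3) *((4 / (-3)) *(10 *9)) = -41160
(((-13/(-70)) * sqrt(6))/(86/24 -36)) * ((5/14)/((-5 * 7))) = 39 * sqrt(6)/667135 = 0.00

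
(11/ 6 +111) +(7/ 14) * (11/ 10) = 6803/ 60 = 113.38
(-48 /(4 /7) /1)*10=-840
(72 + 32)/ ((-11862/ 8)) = -0.07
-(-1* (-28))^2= -784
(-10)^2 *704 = 70400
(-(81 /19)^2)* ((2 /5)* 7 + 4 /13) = -1325322 /23465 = -56.48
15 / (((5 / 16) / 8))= 384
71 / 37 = 1.92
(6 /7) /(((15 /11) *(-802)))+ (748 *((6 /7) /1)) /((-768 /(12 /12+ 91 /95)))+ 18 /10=702817 /4266640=0.16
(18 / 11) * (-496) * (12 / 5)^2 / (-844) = 321408 / 58025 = 5.54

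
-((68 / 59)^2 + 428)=-1494492 / 3481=-429.33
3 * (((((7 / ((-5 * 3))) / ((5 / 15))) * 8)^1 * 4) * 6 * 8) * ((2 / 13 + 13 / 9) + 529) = -44498944 / 13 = -3422995.69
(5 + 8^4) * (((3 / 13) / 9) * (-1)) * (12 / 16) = -4101 / 52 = -78.87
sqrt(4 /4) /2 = 1 /2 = 0.50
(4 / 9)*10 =40 / 9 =4.44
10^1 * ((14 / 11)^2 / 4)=490 / 121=4.05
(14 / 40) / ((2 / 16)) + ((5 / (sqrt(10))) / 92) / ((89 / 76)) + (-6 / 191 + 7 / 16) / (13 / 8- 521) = 19*sqrt(10) / 4094 + 4442947 / 1587210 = 2.81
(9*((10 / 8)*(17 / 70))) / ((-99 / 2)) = -0.06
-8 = -8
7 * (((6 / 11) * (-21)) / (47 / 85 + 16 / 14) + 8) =96754 / 11099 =8.72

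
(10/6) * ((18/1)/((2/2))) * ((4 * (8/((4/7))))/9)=560/3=186.67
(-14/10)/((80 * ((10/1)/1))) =-7/4000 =-0.00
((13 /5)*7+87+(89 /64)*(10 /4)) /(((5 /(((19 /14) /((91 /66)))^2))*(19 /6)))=4317363369 /649230400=6.65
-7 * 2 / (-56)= 1 / 4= 0.25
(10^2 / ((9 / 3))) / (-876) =-25 / 657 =-0.04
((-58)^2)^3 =38068692544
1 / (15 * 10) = 1 / 150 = 0.01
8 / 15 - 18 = -262 / 15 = -17.47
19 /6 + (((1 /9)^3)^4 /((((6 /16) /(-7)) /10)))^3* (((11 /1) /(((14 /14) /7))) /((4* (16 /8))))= 3852356322184598824424665283205513611 /1216533575426715418239367985237722614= 3.17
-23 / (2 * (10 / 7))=-161 / 20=-8.05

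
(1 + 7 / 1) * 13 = 104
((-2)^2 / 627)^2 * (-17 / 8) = -34 / 393129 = -0.00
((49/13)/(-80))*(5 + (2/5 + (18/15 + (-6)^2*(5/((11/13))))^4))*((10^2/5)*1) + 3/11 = -939099171270032139/475832500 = -1973591907.38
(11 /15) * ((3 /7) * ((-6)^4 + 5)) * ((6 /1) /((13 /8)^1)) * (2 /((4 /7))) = 343464 /65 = 5284.06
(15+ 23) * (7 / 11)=266 / 11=24.18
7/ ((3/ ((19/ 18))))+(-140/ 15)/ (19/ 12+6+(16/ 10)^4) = 10321591/ 5725458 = 1.80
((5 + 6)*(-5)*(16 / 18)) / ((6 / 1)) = -220 / 27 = -8.15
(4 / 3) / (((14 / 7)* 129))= 2 / 387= 0.01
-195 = -195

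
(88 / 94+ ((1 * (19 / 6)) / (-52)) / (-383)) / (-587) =-5258717 / 3296775144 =-0.00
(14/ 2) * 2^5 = 224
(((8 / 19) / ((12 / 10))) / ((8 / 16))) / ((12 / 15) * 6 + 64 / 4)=0.03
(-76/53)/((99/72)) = -608/583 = -1.04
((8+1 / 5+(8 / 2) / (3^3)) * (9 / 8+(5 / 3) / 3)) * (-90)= -136367 / 108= -1262.66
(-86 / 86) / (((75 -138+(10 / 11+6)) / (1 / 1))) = 11 / 617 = 0.02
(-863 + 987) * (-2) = -248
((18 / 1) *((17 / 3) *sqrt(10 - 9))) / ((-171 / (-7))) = 238 / 57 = 4.18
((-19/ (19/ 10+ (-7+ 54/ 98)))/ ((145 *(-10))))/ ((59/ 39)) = -12103/ 6356365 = -0.00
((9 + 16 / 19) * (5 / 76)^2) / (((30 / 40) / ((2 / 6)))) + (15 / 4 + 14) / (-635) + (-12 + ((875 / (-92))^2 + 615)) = 230073370217129 / 331781901840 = 693.45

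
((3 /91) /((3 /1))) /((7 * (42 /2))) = 1 /13377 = 0.00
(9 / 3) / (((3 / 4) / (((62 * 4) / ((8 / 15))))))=1860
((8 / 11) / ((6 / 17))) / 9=68 / 297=0.23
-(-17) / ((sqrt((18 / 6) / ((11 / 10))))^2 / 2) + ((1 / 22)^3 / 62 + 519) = 5262923087 / 9902640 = 531.47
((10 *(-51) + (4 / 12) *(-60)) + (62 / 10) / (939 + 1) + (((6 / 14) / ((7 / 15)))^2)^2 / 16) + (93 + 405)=-3462571211901 / 108378258800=-31.95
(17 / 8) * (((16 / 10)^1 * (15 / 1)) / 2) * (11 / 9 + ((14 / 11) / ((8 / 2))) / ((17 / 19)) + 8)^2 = 1039353121 / 444312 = 2339.24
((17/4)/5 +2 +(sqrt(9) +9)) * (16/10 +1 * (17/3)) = 10791/100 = 107.91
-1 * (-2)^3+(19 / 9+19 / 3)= 16.44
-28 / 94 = -14 / 47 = -0.30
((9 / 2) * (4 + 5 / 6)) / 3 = 7.25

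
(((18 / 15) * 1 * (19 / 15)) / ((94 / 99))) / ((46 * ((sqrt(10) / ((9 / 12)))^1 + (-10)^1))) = -16929 / 3999700-5643 * sqrt(10) / 9999250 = -0.01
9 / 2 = 4.50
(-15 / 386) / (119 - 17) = -5 / 13124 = -0.00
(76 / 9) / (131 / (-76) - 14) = -5776 / 10755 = -0.54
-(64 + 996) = -1060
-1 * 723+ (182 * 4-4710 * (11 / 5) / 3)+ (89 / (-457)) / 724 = -1141163821 / 330868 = -3449.00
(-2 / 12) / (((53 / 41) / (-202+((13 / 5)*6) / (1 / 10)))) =943 / 159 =5.93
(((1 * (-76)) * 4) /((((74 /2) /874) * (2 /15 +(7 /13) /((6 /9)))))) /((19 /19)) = -103621440 /13579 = -7631.01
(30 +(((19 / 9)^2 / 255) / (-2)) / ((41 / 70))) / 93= 5078603 / 15751503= 0.32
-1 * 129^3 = -2146689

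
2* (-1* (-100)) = 200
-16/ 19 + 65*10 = 12334/ 19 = 649.16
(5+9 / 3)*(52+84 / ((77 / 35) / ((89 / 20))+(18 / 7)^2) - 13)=787506 / 1937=406.56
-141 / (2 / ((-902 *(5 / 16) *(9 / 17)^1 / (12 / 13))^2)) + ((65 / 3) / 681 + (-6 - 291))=-2228331385844207 / 1209194496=-1842822.96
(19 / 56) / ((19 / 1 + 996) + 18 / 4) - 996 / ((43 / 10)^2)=-5686328069 / 105563108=-53.87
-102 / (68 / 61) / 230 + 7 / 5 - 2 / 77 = 34577 / 35420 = 0.98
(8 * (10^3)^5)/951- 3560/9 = 23999999998871480/2853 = 8412197686250.08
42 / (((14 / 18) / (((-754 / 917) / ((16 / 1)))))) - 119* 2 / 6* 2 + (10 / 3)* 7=-58.78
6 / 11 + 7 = 83 / 11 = 7.55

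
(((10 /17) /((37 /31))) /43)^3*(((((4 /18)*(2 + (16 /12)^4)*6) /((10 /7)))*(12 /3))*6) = 278939091200 /1602663410658663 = 0.00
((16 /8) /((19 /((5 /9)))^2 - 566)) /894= 25 /6745677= 0.00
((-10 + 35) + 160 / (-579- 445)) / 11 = 795 / 352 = 2.26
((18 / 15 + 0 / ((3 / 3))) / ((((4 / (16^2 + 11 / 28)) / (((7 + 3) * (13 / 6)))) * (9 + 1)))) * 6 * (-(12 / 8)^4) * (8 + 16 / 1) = -68035383 / 560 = -121491.76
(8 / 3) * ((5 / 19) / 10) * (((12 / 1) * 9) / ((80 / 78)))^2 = 369603 / 475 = 778.11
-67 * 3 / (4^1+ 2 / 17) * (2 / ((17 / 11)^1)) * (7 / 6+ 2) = -14003 / 70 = -200.04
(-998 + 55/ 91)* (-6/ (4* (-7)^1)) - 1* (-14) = -254453/ 1274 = -199.73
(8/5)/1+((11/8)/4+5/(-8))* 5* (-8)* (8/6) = 83/5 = 16.60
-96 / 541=-0.18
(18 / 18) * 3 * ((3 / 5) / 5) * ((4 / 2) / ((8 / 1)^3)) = 9 / 6400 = 0.00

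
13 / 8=1.62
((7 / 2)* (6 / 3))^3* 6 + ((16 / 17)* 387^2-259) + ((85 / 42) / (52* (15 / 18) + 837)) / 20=358926880041 / 2514232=142758.06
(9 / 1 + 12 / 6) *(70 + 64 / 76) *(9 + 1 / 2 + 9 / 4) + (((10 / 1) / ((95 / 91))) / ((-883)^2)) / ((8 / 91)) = 9156.34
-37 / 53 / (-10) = 37 / 530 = 0.07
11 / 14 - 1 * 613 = -612.21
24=24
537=537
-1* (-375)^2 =-140625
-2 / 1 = -2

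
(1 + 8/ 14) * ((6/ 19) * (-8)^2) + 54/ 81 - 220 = -74842/ 399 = -187.57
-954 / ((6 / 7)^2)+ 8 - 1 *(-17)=-2547 / 2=-1273.50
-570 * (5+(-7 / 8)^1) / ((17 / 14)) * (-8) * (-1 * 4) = -1053360 / 17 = -61962.35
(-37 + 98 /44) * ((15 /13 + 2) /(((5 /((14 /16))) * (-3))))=14637 /2288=6.40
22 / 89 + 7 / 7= 111 / 89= 1.25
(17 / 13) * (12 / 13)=204 / 169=1.21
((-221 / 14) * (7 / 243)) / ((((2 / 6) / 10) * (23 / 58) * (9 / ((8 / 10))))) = -51272 / 16767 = -3.06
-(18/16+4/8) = -13/8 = -1.62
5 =5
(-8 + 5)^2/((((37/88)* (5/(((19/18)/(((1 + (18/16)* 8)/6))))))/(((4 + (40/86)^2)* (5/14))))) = 9776184/2394455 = 4.08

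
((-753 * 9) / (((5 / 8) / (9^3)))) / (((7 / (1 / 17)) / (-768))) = 30354020352 / 595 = 51015160.26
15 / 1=15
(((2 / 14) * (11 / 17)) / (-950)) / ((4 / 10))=-11 / 45220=-0.00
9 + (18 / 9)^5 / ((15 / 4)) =17.53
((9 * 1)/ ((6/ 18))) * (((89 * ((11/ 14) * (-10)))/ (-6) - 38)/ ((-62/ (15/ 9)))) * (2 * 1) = -49485/ 434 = -114.02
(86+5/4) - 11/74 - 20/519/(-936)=782780563/8987004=87.10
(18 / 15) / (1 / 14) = 84 / 5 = 16.80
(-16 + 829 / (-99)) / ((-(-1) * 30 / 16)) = -13.00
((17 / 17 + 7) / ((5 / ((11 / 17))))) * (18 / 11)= 144 / 85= 1.69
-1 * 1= -1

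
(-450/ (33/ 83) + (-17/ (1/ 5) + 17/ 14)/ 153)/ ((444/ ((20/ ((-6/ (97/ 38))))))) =253729205/ 11692296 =21.70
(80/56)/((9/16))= 160/63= 2.54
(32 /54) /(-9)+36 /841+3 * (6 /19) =3589082 /3882897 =0.92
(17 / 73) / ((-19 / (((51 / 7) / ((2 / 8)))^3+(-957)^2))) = -288665253 / 25039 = -11528.63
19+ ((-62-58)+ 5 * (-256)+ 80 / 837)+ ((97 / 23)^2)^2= -1064.55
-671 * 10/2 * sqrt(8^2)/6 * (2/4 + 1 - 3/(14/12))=33550/7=4792.86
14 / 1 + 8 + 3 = 25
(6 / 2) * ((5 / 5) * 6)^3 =648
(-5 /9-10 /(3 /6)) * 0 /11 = 0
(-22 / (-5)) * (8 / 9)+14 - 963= -42529 / 45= -945.09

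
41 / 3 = 13.67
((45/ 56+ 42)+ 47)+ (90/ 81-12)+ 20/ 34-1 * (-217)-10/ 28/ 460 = 29214949/ 98532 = 296.50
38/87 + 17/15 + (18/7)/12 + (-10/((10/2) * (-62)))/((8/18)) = 701159/377580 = 1.86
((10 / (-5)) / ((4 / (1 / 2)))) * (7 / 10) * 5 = -7 / 8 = -0.88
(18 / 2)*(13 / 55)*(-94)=-10998 / 55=-199.96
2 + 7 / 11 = 29 / 11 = 2.64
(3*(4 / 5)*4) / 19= 0.51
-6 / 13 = -0.46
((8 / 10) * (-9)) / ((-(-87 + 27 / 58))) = -696 / 8365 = -0.08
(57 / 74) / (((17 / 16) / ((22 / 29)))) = 10032 / 18241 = 0.55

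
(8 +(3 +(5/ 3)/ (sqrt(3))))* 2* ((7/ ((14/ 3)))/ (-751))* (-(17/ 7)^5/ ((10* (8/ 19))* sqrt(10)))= 26977283* sqrt(30)/ 6058587360 +890250339* sqrt(10)/ 10097645600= 0.30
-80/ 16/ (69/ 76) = -380/ 69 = -5.51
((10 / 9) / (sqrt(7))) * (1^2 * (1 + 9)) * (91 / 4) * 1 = 325 * sqrt(7) / 9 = 95.54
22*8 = 176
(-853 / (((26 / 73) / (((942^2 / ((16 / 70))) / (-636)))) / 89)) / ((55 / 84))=60242056935669 / 30316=1987137384.08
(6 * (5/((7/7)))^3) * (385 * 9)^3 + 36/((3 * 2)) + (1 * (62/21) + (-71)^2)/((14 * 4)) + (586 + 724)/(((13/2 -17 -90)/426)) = 2458403154989800553/78792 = 31201177213293.23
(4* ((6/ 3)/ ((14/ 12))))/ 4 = 12/ 7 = 1.71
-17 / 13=-1.31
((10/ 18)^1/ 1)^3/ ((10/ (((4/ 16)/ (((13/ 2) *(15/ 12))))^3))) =4/ 8008065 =0.00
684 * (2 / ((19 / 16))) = 1152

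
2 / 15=0.13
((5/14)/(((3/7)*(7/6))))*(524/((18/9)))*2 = 2620/7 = 374.29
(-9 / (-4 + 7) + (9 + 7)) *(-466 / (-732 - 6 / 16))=48464 / 5859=8.27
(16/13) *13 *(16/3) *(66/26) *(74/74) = 2816/13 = 216.62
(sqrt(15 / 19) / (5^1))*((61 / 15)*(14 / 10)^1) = 427*sqrt(285) / 7125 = 1.01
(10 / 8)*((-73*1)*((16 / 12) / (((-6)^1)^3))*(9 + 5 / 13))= 5.29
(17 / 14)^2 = 289 / 196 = 1.47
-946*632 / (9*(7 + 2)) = -597872 / 81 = -7381.14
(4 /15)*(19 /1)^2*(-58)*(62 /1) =-5192624 /15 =-346174.93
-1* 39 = -39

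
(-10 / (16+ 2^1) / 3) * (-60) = 100 / 9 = 11.11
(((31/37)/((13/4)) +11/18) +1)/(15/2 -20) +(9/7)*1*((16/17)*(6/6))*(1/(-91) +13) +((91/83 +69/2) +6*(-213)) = -18359758271293/14965136550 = -1226.84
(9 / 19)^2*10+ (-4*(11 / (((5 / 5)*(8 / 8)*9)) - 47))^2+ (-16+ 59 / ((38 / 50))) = 982309123 / 29241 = 33593.55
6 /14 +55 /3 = 394 /21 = 18.76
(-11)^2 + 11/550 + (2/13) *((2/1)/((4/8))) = 79063/650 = 121.64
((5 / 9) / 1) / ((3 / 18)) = 10 / 3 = 3.33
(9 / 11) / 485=9 / 5335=0.00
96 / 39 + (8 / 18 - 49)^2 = 2485189 / 1053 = 2360.10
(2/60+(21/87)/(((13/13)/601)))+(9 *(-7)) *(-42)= 2428259/870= 2791.10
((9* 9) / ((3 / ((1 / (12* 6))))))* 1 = 3 / 8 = 0.38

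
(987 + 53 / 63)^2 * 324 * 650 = 205509876848.98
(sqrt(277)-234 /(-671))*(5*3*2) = 7020 /671 + 30*sqrt(277) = 509.76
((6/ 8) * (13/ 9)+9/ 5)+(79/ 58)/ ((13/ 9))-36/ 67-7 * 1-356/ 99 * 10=-1984038839/ 50012820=-39.67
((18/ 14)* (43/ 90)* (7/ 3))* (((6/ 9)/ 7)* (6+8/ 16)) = 559/ 630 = 0.89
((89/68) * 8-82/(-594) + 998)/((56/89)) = 64747055/40392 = 1602.97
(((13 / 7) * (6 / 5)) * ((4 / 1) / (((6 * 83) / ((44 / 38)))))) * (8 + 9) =19448 / 55195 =0.35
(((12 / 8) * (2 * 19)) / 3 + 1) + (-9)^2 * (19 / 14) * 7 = 1579 / 2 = 789.50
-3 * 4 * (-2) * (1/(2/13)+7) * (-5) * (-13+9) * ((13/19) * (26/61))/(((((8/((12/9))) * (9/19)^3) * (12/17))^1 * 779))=1091740/202581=5.39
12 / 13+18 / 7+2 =500 / 91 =5.49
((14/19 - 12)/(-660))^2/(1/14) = 0.00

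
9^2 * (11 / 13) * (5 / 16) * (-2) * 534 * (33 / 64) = -39253005 / 3328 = -11794.77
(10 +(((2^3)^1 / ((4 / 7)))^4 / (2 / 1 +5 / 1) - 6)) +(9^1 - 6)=5495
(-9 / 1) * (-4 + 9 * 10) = -774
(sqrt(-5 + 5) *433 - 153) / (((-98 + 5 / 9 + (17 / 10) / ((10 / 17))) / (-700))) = -13770000 / 12157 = -1132.68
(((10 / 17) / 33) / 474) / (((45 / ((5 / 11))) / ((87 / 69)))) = 145 / 302743089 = 0.00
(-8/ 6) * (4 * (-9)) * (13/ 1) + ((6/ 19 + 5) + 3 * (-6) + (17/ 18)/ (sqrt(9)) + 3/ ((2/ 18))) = 638.63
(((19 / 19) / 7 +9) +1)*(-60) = -4260 / 7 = -608.57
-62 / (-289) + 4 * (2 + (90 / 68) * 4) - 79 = -14337 / 289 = -49.61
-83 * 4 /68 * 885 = -73455 /17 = -4320.88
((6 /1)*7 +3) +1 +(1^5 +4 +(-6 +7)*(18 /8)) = 53.25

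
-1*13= -13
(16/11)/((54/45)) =40/33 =1.21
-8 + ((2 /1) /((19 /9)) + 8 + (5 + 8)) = 265 /19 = 13.95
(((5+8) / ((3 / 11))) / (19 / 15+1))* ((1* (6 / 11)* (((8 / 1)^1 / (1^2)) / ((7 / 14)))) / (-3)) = -1040 / 17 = -61.18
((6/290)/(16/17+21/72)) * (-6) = -7344/72935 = -0.10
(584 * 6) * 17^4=292657584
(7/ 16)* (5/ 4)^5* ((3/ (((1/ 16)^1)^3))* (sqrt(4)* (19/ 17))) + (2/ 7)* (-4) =8727853/ 238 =36671.65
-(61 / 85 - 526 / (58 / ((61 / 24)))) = 1321199 / 59160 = 22.33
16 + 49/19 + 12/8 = 763/38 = 20.08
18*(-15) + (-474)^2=224406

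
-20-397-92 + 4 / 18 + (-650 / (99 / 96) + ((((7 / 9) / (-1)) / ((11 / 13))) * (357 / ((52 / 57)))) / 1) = -1498.79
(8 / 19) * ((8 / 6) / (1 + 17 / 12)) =128 / 551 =0.23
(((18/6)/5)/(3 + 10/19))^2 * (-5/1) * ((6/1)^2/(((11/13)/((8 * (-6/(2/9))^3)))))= 239429050848/246895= 969760.63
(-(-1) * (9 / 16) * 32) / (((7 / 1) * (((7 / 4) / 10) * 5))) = 144 / 49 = 2.94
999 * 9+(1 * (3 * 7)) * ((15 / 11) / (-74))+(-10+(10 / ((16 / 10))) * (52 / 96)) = 351022787 / 39072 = 8984.00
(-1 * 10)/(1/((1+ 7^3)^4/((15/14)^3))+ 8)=-384253540106240/307402832088367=-1.25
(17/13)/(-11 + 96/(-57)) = -0.10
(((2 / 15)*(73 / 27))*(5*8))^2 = 1364224 / 6561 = 207.93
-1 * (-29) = 29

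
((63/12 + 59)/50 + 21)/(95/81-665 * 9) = -361017/96938000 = -0.00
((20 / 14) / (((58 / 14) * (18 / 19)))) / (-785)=-19 / 40977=-0.00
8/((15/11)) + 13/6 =241/30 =8.03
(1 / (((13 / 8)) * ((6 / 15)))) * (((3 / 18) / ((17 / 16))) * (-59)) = -9440 / 663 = -14.24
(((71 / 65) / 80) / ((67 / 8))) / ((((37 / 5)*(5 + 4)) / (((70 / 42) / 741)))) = 71 / 1289531178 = 0.00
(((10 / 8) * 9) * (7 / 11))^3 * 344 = 1344002625 / 10648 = 126221.13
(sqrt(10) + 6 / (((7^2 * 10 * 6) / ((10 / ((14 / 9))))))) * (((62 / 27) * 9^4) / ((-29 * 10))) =-164.97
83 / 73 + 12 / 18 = 395 / 219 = 1.80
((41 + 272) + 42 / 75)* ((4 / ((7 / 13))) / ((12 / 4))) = 135876 / 175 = 776.43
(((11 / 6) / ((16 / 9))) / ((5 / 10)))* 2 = 33 / 8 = 4.12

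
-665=-665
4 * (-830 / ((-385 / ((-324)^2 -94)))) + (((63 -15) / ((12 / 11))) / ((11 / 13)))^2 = 69849856 / 77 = 907140.99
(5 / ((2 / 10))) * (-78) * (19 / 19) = -1950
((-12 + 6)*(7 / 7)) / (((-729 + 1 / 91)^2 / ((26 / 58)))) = -322959 / 63810588538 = -0.00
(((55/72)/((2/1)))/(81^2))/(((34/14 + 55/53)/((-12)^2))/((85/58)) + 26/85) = 1734425/9602758332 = 0.00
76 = 76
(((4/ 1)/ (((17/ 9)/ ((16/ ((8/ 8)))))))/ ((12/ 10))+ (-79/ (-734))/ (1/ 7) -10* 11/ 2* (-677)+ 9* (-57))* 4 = 917157674/ 6239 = 147003.95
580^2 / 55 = 67280 / 11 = 6116.36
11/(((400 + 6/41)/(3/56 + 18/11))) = 42681/918736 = 0.05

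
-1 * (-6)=6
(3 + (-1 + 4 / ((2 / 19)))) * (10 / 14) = 200 / 7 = 28.57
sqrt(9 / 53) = 3*sqrt(53) / 53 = 0.41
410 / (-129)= -3.18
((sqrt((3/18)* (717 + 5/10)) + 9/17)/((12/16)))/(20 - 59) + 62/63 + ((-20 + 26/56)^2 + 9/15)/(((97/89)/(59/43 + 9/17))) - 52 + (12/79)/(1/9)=158574305806541/256914213192 - 2* sqrt(4305)/351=616.85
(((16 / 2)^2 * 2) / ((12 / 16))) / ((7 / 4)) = 2048 / 21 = 97.52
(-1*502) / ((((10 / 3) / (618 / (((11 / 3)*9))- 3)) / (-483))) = 62919927 / 55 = 1143998.67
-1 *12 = -12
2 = 2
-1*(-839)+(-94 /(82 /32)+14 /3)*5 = 83507 /123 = 678.92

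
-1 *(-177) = 177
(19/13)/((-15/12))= -76/65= -1.17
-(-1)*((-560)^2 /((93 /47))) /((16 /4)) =3684800 /93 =39621.51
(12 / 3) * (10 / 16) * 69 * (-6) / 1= -1035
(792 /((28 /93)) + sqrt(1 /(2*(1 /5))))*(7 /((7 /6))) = 3*sqrt(10) + 110484 /7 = 15792.92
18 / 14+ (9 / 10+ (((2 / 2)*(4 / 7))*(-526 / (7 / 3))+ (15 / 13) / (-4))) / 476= 6163551 / 6064240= 1.02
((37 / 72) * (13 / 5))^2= 231361 / 129600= 1.79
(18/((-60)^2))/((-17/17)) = -1/200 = -0.00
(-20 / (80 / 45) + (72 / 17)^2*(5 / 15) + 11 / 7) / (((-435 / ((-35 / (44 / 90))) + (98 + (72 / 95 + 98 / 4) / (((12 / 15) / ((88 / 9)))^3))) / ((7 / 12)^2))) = -0.00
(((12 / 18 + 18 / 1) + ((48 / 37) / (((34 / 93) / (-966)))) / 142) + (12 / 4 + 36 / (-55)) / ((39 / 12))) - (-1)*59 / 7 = 2465758349 / 670554885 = 3.68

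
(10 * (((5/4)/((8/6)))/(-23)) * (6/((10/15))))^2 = 455625/33856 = 13.46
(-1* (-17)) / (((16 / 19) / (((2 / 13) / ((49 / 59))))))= 3.74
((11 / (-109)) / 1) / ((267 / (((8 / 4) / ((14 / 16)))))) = -176 / 203721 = -0.00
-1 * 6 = -6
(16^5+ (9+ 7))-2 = 1048590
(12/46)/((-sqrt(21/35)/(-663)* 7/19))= 25194* sqrt(15)/161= 606.06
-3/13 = -0.23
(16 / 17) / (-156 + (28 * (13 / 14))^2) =2 / 1105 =0.00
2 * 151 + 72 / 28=2132 / 7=304.57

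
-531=-531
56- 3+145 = 198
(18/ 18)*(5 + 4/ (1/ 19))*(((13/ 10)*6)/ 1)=3159/ 5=631.80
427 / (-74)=-427 / 74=-5.77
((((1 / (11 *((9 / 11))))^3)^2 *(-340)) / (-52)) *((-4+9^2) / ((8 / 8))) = 6545 / 6908733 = 0.00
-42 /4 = -21 /2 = -10.50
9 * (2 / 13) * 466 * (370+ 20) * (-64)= -16104960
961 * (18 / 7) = 17298 / 7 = 2471.14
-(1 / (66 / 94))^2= -2209 / 1089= -2.03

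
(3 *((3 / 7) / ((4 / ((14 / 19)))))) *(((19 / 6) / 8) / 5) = 3 / 160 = 0.02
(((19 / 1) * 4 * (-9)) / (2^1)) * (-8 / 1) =2736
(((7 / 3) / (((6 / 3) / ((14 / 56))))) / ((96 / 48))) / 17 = 7 / 816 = 0.01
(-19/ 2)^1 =-19/ 2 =-9.50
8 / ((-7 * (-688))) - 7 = -4213 / 602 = -7.00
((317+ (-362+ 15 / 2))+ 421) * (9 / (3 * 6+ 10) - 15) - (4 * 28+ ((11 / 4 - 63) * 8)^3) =6270567899 / 56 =111974426.77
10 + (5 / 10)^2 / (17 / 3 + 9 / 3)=1043 / 104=10.03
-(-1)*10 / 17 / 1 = 10 / 17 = 0.59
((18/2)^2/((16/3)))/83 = 243/1328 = 0.18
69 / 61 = 1.13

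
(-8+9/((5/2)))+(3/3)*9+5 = 9.60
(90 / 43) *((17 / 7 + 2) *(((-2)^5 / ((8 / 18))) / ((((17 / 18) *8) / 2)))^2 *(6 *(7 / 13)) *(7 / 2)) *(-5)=-30752719200 / 161551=-190359.20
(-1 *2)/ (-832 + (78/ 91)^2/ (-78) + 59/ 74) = 94276/ 39181677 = 0.00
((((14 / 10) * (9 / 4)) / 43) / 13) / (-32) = -63 / 357760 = -0.00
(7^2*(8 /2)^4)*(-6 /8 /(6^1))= -1568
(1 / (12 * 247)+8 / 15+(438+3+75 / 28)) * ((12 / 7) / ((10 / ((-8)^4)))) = 94377119744 / 302575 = 311913.14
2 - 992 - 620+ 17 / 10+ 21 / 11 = -176703 / 110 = -1606.39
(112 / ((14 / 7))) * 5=280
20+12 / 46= 466 / 23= 20.26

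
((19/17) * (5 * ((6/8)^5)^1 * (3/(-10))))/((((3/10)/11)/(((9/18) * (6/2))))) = -761805/34816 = -21.88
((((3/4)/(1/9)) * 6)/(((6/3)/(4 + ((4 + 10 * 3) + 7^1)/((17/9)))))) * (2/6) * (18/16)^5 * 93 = 64794881043/2228224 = 29079.16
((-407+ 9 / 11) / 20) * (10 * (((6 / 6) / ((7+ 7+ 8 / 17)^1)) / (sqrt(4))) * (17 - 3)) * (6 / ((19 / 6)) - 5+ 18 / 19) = 132923 / 627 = 212.00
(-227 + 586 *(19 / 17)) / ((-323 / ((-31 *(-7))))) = -1578675 / 5491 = -287.50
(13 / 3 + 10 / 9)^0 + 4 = 5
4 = 4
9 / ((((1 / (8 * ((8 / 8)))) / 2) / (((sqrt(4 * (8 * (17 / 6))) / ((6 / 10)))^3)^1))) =2176000 * sqrt(51) / 27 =575546.23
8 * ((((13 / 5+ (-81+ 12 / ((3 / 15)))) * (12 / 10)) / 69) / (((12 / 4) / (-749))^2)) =-35904064 / 225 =-159573.62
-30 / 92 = -15 / 46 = -0.33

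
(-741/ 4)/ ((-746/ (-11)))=-8151/ 2984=-2.73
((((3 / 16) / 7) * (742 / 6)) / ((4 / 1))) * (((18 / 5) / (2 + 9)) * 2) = 477 / 880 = 0.54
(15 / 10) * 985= 2955 / 2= 1477.50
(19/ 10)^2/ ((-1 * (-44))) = 361/ 4400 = 0.08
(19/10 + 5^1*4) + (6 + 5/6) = 431/15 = 28.73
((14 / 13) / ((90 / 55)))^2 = 5929 / 13689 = 0.43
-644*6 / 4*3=-2898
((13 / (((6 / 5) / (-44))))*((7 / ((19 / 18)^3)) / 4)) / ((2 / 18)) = -43783740 / 6859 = -6383.40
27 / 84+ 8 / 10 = 157 / 140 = 1.12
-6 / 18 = -0.33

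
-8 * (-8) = 64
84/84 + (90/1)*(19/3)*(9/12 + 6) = 7697/2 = 3848.50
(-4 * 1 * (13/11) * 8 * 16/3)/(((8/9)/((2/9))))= -1664/33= -50.42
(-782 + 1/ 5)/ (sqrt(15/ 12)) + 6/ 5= 6/ 5-7818 * sqrt(5)/ 25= -698.06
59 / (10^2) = 59 / 100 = 0.59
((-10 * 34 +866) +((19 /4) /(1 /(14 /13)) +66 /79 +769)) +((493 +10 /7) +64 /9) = 233245877 /129402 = 1802.49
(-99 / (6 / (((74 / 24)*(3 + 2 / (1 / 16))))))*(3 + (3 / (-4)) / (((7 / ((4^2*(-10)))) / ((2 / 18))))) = -209605 / 24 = -8733.54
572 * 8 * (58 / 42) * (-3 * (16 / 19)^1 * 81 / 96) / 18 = -748.33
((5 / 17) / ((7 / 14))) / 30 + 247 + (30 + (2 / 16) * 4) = 28307 / 102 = 277.52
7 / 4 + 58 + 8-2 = 263 / 4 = 65.75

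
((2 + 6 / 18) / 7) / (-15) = -1 / 45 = -0.02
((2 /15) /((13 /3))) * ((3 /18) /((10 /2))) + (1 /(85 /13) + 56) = 930752 /16575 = 56.15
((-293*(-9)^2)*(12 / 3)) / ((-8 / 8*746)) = 47466 / 373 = 127.25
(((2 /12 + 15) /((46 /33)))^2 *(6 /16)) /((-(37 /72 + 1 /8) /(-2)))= 27054027 /194672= 138.97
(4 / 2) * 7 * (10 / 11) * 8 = 1120 / 11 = 101.82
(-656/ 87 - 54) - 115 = -15359/ 87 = -176.54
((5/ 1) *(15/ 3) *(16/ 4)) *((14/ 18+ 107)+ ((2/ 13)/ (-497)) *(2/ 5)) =626716280/ 58149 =10777.77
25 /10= 5 /2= 2.50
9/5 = 1.80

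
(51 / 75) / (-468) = -17 / 11700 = -0.00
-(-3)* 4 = 12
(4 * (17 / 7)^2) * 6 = 6936 / 49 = 141.55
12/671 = 0.02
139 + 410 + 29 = 578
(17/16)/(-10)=-17/160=-0.11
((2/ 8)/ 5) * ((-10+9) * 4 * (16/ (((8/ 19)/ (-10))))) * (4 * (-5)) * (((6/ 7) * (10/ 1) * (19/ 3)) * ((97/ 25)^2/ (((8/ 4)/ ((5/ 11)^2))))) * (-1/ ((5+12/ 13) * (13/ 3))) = 326078304/ 65219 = 4999.74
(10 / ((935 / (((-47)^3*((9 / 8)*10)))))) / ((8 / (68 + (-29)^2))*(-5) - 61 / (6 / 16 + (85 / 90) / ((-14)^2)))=1422704738025 / 18295862332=77.76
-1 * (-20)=20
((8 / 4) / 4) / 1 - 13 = -12.50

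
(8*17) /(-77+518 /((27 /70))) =0.11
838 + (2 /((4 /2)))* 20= 858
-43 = -43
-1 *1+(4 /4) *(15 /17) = -2 /17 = -0.12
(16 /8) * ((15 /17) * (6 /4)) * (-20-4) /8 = -135 /17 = -7.94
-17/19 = -0.89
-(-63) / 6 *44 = 462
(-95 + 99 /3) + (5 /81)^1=-5017 /81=-61.94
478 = 478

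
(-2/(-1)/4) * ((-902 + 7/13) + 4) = -11667/26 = -448.73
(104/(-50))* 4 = -208/25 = -8.32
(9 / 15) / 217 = 3 / 1085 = 0.00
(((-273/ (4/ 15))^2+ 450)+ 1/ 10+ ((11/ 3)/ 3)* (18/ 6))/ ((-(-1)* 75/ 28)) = 1761509953/ 4500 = 391446.66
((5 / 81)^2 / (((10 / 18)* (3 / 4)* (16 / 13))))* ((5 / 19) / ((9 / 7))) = 2275 / 1495908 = 0.00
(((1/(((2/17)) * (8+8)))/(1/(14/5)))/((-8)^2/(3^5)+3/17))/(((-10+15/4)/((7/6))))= -1147041/1817000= -0.63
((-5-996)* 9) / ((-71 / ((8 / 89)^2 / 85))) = 576576 / 47803235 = 0.01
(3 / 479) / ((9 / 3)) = 1 / 479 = 0.00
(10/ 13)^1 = 10/ 13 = 0.77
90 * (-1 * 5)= -450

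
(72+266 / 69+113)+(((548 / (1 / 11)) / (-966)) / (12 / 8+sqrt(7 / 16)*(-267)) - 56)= 132.89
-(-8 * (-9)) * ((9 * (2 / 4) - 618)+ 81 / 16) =87615 / 2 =43807.50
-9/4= -2.25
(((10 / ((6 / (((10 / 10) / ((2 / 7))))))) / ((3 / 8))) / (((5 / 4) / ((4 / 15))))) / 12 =112 / 405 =0.28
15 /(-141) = -5 /47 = -0.11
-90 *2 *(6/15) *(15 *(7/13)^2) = -52920/169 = -313.14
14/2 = 7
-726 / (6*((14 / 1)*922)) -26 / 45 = -341053 / 580860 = -0.59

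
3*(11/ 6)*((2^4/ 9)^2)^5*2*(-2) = -24189255811072/ 3486784401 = -6937.41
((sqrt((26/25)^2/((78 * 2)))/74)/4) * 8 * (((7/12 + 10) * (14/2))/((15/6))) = 889 * sqrt(39)/83250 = 0.07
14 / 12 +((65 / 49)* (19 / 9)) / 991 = 1.17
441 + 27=468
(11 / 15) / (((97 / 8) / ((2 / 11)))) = 16 / 1455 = 0.01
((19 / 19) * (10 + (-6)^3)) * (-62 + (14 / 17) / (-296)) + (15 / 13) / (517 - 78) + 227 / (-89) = 8159626402199 / 638967134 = 12770.03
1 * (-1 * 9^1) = -9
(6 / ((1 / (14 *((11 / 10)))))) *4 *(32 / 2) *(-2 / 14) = -4224 / 5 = -844.80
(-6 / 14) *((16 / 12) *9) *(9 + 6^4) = -46980 / 7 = -6711.43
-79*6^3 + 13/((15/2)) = -255934/15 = -17062.27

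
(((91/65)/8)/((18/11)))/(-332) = -77/239040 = -0.00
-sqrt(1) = -1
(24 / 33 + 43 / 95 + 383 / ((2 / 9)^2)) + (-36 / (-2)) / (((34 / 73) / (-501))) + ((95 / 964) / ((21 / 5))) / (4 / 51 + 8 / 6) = -100167430221569 / 8631231840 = -11605.23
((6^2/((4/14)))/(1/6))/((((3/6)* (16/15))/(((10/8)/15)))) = 945/8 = 118.12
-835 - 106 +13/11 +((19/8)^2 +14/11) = -932.90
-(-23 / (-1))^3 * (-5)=60835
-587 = -587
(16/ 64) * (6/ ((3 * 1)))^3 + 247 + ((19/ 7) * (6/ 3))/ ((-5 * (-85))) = 740813/ 2975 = 249.01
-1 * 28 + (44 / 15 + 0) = -376 / 15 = -25.07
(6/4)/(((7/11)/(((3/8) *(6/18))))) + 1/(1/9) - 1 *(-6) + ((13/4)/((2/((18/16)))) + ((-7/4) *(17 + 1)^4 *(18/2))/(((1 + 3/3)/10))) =-3703545609/448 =-8266842.88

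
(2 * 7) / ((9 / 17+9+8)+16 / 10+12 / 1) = 85 / 189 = 0.45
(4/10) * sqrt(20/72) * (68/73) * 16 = 1088 * sqrt(10)/1095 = 3.14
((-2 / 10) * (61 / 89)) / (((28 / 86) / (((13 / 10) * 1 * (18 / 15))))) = -102297 / 155750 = -0.66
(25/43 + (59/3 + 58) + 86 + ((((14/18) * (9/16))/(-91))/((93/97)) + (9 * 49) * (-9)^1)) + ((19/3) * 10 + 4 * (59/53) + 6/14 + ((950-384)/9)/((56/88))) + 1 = -3366816048931/925784496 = -3636.72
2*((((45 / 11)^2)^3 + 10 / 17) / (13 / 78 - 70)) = -1694180774820 / 12618829003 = -134.26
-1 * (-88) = 88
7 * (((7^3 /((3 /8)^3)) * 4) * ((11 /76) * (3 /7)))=1931776 /171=11296.94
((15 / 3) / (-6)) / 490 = -0.00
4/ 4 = 1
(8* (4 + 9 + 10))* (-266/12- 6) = -15548/3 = -5182.67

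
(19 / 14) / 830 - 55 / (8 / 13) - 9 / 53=-110292121 / 1231720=-89.54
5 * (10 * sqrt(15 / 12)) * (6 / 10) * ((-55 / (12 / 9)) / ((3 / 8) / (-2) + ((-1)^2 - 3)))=1980 * sqrt(5) / 7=632.49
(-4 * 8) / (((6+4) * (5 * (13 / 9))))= -0.44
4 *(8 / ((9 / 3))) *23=736 / 3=245.33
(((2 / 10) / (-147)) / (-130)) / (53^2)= 1 / 268399950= 0.00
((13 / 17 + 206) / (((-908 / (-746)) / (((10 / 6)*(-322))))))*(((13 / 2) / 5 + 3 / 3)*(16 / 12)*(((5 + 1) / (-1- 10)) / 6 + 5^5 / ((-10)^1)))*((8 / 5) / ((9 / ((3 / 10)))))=26710184293156 / 5730615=4660962.97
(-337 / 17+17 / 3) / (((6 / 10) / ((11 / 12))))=-19855 / 918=-21.63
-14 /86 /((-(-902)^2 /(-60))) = -105 /8746243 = -0.00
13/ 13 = 1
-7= -7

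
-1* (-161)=161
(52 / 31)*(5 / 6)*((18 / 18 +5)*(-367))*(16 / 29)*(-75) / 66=19084000 / 9889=1929.82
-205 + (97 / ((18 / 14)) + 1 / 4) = -4655 / 36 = -129.31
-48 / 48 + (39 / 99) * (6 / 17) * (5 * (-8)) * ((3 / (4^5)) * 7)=-13333 / 11968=-1.11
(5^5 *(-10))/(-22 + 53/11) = 343750/189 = 1818.78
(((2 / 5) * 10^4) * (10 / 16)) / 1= 2500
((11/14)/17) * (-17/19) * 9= -99/266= -0.37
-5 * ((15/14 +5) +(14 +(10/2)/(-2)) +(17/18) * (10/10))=-11665/126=-92.58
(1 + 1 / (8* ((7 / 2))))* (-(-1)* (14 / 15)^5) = 557032 / 759375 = 0.73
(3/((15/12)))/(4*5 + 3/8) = 96/815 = 0.12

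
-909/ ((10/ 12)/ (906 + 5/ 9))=-4944354/ 5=-988870.80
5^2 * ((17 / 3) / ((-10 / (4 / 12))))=-85 / 18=-4.72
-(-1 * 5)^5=3125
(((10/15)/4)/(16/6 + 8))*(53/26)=53/1664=0.03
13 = 13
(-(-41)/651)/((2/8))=164/651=0.25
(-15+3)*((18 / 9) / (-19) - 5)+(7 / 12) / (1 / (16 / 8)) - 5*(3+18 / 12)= 2276 / 57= 39.93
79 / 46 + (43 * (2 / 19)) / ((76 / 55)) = 4.99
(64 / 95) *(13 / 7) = 832 / 665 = 1.25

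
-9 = -9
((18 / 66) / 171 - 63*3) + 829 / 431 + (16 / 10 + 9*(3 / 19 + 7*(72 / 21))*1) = 43165066 / 1351185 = 31.95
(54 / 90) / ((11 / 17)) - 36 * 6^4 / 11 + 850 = -186479 / 55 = -3390.53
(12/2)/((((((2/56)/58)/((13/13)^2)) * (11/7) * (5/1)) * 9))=22736/165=137.79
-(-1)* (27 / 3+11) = 20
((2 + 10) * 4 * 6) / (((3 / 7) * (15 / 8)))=1792 / 5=358.40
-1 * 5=-5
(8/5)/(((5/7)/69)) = 3864/25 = 154.56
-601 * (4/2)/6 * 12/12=-601/3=-200.33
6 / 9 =2 / 3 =0.67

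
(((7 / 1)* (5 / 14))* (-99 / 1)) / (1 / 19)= -9405 / 2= -4702.50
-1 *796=-796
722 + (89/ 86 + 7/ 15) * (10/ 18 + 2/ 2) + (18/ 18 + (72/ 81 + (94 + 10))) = 4819454/ 5805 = 830.22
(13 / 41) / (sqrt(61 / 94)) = 0.39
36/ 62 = 18/ 31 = 0.58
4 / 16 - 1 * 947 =-3787 / 4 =-946.75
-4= -4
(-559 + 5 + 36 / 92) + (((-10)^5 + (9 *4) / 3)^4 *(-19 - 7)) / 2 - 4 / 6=-89656951749460012238437 / 69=-1299376112311014670122.28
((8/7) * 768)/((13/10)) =61440/91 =675.16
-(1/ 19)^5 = -1/ 2476099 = -0.00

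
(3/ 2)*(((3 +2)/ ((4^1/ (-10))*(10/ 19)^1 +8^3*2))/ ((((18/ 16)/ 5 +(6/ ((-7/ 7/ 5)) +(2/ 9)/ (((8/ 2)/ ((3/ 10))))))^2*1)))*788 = 0.01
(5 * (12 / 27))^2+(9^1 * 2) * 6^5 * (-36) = -408146288 / 81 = -5038843.06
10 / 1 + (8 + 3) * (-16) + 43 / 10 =-1617 / 10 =-161.70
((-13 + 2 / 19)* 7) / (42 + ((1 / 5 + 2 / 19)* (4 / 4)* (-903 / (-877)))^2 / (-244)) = -21839802519500 / 10162095859833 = -2.15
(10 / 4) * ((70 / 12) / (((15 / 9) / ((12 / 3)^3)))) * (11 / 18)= 342.22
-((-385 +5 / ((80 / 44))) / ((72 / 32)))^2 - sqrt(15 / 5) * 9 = -2337841 / 81 - 9 * sqrt(3) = -28877.82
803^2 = 644809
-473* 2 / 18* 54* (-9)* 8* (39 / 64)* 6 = 1494207 / 2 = 747103.50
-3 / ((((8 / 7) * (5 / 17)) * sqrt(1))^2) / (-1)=42483 / 1600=26.55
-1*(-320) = 320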